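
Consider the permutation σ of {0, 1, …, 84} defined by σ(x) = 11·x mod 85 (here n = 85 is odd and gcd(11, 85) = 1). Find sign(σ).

-1

Start at x=21: 21 → 61 → 76 → 71 → 16 → 6 → 66 → … (one orbit).
Cycle type of π: 16×5 + 1×5; total 10 cycles.
85 − 10 = 75 transpositions; sign(π) = (−1)^75 = -1.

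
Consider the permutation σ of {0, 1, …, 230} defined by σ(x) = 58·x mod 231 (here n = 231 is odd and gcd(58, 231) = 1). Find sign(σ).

+1

Start at x=37: 37 → 67 → 190 → 163 → 214 → 169 → 100 → … (one orbit).
The orbit structure of x ↦ 58x mod 231: 27 orbits of sizes [15, 15, 15, 15, 15, 15, 15, 15, 15, 15, 15, 15, 5, 5, 5, 5, 5, 5, 3, 3, 3, 3, 3, 3, 1, 1, 1].
n − c = 231 − 27 = 204; sign = (−1)^204 = +1.
Via Zolotarev, sign(π_{58}) = (58|231) = +1.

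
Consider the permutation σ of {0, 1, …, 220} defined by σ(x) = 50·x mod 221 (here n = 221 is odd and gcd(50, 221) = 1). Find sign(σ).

-1

Orbit of 205 under x↦50x: [205, 84, 1, 50, 69, 135, 120]… (length divides ord_221(50)).
Decompose π into cycles: lengths [12, 12, 12, 12, 12, 12, 12, 12, 12, 12, 12, 12, 12, 12, 12, 12, 12, 2, 2, 2, 2, 2, 2, 2, 2, 1] (26 cycles, including the fixed point 0).
With 26 cycles on 221 points, sign = (−1)^{221−26} = -1.
Zolotarev: (50|221) = -1, matching the cycle-count sign.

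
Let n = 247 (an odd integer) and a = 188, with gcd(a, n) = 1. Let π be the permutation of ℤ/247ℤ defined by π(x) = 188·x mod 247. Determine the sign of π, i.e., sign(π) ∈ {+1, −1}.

-1

Trace 100: π^k(100) = [100, 28, 77, 150, 42, 239, 225] for k=0..6.
π_188 has 10 disjoint cycles with lengths [36, 36, 36, 36, 36, 36, 12, 9, 9, 1] on {0,…,246}.
sign(π) = (−1)^{n − #cycles} = (−1)^{247−10} = (−1)^237 = -1.
Zolotarev: (188|247) = -1, matching the cycle-count sign.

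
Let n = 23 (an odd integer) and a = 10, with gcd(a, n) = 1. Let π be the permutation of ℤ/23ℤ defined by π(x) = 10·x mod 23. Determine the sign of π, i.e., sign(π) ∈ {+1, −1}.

Orbit of 10 under x↦10x: [10, 8, 11, 18, 19, 6, 14]… (length divides ord_23(10)).
2 cycles of lengths [22, 1].
2 cycles on 23: each ℓ→(−1)^(ℓ−1), product (−1)^21 = -1.

-1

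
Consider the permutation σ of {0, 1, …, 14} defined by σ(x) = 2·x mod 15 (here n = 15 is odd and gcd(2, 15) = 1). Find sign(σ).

+1

Orbit of 8 under x↦2x: [8, 1, 2, 4]… (length divides ord_15(2)).
Decompose π into cycles: lengths [4, 4, 4, 2, 1] (5 cycles, including the fixed point 0).
15 − 5 = 10 transpositions; sign(π) = (−1)^10 = +1.
Check: (2/15) = +1 by Zolotarev.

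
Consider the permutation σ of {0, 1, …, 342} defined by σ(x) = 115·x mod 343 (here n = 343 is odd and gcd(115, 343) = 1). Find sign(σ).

-1

Start at x=190: 190 → 241 → 275 → 69 → 46 → 145 → 211 → … (one orbit).
π_115 has 4 disjoint cycles with lengths [294, 42, 6, 1] on {0,…,342}.
With 4 cycles on 343 points, sign = (−1)^{343−4} = -1.
Via Zolotarev, sign(π_{115}) = (115|343) = -1.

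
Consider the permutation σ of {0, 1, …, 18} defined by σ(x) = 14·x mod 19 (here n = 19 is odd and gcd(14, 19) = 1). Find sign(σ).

-1

Trace 18: π^k(18) = [18, 5, 13, 11, 2, 9, 12] for k=0..6.
Decompose π into cycles: lengths [18, 1] (2 cycles, including the fixed point 0).
Σ(ℓ_i−1) = 19−2 = 17; sign = (−1)^17 = -1.
Via Zolotarev, sign(π_{14}) = (14|19) = -1.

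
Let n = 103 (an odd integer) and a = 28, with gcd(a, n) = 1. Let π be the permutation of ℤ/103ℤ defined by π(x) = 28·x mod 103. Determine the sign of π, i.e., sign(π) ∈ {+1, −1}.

+1

Start at x=68: 68 → 50 → 61 → 60 → 32 → 72 → 59 → … (one orbit).
3 cycles of lengths [51, 51, 1].
103 − 3 = 100 transpositions; sign(π) = (−1)^100 = +1.
Via Zolotarev, sign(π_{28}) = (28|103) = +1.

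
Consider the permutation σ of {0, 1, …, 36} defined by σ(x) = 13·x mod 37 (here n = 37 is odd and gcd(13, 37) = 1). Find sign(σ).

Trace 4: π^k(4) = [4, 15, 10, 19, 25, 29, 7] for k=0..6.
Decompose π into cycles: lengths [36, 1] (2 cycles, including the fixed point 0).
n − c = 37 − 2 = 35; sign = (−1)^35 = -1.

-1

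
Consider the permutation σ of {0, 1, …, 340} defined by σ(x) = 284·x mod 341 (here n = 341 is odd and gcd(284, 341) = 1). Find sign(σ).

Start at x=273: 273 → 125 → 36 → 335 → 1 → 284 → 180 → … (one orbit).
Cycle lengths of π_284 on ℤ/341ℤ: [15, 15, 15, 15, 15, 15, 15, 15, 15, 15, 15, 15, 15, 15, 15, 15, 15, 15, 15, 15, 5, 5, 3, 3, 3, 3, 3, 3, 3, 3, 3, 3, 1]; 33 cycles in total.
341 − 33 = 308 transpositions; sign(π) = (−1)^308 = +1.
Zolotarev: (284|341) = +1, matching the cycle-count sign.

+1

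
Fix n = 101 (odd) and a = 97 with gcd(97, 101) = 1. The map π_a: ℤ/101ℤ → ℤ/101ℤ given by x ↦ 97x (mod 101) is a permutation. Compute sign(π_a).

+1

Orbit of 80 under x↦97x: [80, 84, 68, 31, 78, 92, 36]… (length divides ord_101(97)).
5 cycles of lengths [25, 25, 25, 25, 1].
With 5 cycles on 101 points, sign = (−1)^{101−5} = +1.
Via Zolotarev, sign(π_{97}) = (97|101) = +1.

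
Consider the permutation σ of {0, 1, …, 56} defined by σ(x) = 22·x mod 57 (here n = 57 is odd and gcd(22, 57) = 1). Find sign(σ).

Trace 16: π^k(16) = [16, 10, 49, 52, 4, 31, 55] for k=0..6.
The orbit structure of x ↦ 22x mod 57: 6 orbits of sizes [18, 18, 18, 1, 1, 1].
Σ(ℓ_i−1) = 57−6 = 51; sign = (−1)^51 = -1.

-1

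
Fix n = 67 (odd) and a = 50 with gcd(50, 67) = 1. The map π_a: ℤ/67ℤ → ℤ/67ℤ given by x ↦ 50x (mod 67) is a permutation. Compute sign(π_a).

Trace 32: π^k(32) = [32, 59, 2, 33, 42, 23, 11] for k=0..6.
Cycle lengths of π_50 on ℤ/67ℤ: [66, 1]; 2 cycles in total.
67 − 2 = 65 transpositions; sign(π) = (−1)^65 = -1.
Via Zolotarev, sign(π_{50}) = (50|67) = -1.

-1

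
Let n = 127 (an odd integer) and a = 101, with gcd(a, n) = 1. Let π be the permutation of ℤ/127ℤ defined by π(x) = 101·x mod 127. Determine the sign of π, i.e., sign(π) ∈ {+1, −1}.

Start at x=15: 15 → 118 → 107 → 12 → 69 → 111 → 35 → … (one orbit).
Decompose π into cycles: lengths [126, 1] (2 cycles, including the fixed point 0).
With 2 cycles on 127 points, sign = (−1)^{127−2} = -1.
Via Zolotarev, sign(π_{101}) = (101|127) = -1.

-1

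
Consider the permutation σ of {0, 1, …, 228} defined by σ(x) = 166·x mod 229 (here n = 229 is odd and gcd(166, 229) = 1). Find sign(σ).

-1

Orbit of 167 under x↦166x: [167, 13, 97, 72, 44, 205, 138]… (length divides ord_229(166)).
Decompose π into cycles: lengths [228, 1] (2 cycles, including the fixed point 0).
Σ(ℓ_i−1) = 229−2 = 227; sign = (−1)^227 = -1.
Via Zolotarev, sign(π_{166}) = (166|229) = -1.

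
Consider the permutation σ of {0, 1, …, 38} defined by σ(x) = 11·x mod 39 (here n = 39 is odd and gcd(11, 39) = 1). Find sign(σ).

+1

Trace 5: π^k(5) = [5, 16, 20, 25, 2, 22, 8] for k=0..6.
π_11 has 5 disjoint cycles with lengths [12, 12, 12, 2, 1] on {0,…,38}.
39 − 5 = 34 transpositions; sign(π) = (−1)^34 = +1.
(11|39)_J = +1 (Zolotarev's lemma cross-check).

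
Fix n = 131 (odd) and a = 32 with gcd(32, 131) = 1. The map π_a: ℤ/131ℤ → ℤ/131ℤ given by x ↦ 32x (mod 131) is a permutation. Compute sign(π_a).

Orbit of 99 under x↦32x: [99, 24, 113, 79, 39, 69, 112]… (length divides ord_131(32)).
Cycle type of π: 26×5 + 1; total 6 cycles.
131 − 6 = 125 transpositions; sign(π) = (−1)^125 = -1.
The Jacobi symbol (32|131) = -1 (Zolotarev) agrees.

-1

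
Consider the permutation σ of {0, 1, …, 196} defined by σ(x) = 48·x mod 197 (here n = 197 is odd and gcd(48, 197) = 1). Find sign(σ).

Start at x=26: 26 → 66 → 16 → 177 → 25 → 18 → 76 → … (one orbit).
The orbit structure of x ↦ 48x mod 197: 2 orbits of sizes [196, 1].
sign(π) = (−1)^{n − #cycles} = (−1)^{197−2} = (−1)^195 = -1.

-1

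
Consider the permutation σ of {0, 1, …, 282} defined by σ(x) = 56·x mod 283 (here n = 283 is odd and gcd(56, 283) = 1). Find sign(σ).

-1

Orbit of 278 under x↦56x: [278, 3, 168, 69, 185, 172, 10]… (length divides ord_283(56)).
The orbit structure of x ↦ 56x mod 283: 2 orbits of sizes [282, 1].
n − c = 283 − 2 = 281; sign = (−1)^281 = -1.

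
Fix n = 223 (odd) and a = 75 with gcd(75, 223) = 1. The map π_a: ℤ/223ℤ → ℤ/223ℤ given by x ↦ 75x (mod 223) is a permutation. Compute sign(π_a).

Trace 207: π^k(207) = [207, 138, 92, 210, 140, 19, 87] for k=0..6.
Cycle lengths of π_75 on ℤ/223ℤ: [222, 1]; 2 cycles in total.
2 cycles on 223: each ℓ→(−1)^(ℓ−1), product (−1)^221 = -1.
Zolotarev: (75|223) = -1, matching the cycle-count sign.

-1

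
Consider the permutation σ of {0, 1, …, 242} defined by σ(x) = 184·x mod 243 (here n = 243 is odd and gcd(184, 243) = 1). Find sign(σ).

+1

Trace 118: π^k(118) = [118, 85, 88, 154, 148, 16, 28] for k=0..6.
The orbit structure of x ↦ 184x mod 243: 11 orbits of sizes [81, 81, 27, 27, 9, 9, 3, 3, 1, 1, 1].
n − c = 243 − 11 = 232; sign = (−1)^232 = +1.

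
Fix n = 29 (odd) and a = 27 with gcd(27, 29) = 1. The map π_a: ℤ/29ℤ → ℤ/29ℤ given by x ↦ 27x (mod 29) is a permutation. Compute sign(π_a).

Trace 9: π^k(9) = [9, 11, 7, 15, 28, 2, 25] for k=0..6.
Cycle type of π: 28 + 1; total 2 cycles.
29 − 2 = 27 transpositions; sign(π) = (−1)^27 = -1.

-1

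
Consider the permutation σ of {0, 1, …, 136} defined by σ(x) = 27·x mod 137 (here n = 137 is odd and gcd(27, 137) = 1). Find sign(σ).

-1

Orbit of 55 under x↦27x: [55, 115, 91, 128, 31, 15, 131]… (length divides ord_137(27)).
π_27 has 2 disjoint cycles with lengths [136, 1] on {0,…,136}.
Σ(ℓ_i−1) = 137−2 = 135; sign = (−1)^135 = -1.
(27|137)_J = -1 (Zolotarev's lemma cross-check).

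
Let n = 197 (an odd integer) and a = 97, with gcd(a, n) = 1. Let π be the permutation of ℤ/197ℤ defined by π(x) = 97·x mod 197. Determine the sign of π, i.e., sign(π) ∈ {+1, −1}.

+1

Start at x=83: 83 → 171 → 39 → 40 → 137 → 90 → 62 → … (one orbit).
The orbit structure of x ↦ 97x mod 197: 3 orbits of sizes [98, 98, 1].
n − c = 197 − 3 = 194; sign = (−1)^194 = +1.
(97|197)_J = +1 (Zolotarev's lemma cross-check).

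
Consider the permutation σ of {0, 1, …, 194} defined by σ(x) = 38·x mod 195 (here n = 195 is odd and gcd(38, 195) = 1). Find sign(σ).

+1

Start at x=79: 79 → 77 → 1 → 38 → 79 (one orbit).
π_38 has 59 disjoint cycles with lengths [4, 4, 4, 4, 4, 4, 4, 4, 4, 4, 4, 4, 4, 4, 4, 4, 4, 4, 4, 4, 4, 4, 4, 4, 4, 4, 4, 4, 4, 4, 4, 4, 4, 4, 4, 4, 4, 4, 4, 2, 2, 2, 2, 2, 2, 2, 2, 2, 2, 2, 2, 2, 2, 2, 2, 2, 2, 2, 1] on {0,…,194}.
59 cycles on 195: each ℓ→(−1)^(ℓ−1), product (−1)^136 = +1.
Via Zolotarev, sign(π_{38}) = (38|195) = +1.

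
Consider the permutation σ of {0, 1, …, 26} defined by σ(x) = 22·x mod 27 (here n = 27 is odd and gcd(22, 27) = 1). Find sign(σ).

+1

Orbit of 19 under x↦22x: [19, 13, 16, 1, 22, 25, 10]… (length divides ord_27(22)).
Cycle lengths of π_22 on ℤ/27ℤ: [9, 9, 3, 3, 1, 1, 1]; 7 cycles in total.
sign(π) = (−1)^{n − #cycles} = (−1)^{27−7} = (−1)^20 = +1.
Via Zolotarev, sign(π_{22}) = (22|27) = +1.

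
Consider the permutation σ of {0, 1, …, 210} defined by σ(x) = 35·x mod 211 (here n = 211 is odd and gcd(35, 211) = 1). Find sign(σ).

Orbit of 35 under x↦35x: [35, 170, 42, 204, 177, 76, 128]… (length divides ord_211(35)).
2 cycles of lengths [210, 1].
sign(π) = (−1)^{n − #cycles} = (−1)^{211−2} = (−1)^209 = -1.
Zolotarev: (35|211) = -1, matching the cycle-count sign.

-1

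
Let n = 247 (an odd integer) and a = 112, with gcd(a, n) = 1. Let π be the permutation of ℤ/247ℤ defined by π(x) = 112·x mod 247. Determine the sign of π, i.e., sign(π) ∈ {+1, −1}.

-1

Trace 92: π^k(92) = [92, 177, 64, 5, 66, 229, 207] for k=0..6.
Cycle lengths of π_112 on ℤ/247ℤ: [36, 36, 36, 36, 36, 36, 9, 9, 4, 4, 4, 1]; 12 cycles in total.
247 − 12 = 235 transpositions; sign(π) = (−1)^235 = -1.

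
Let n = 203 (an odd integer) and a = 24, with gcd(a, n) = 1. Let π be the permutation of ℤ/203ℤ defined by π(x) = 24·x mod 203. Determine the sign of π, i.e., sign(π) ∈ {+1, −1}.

-1

Start at x=82: 82 → 141 → 136 → 16 → 181 → 81 → 117 → … (one orbit).
The orbit structure of x ↦ 24x mod 203: 10 orbits of sizes [42, 42, 42, 42, 7, 7, 7, 7, 6, 1].
sign(π) = (−1)^{n − #cycles} = (−1)^{203−10} = (−1)^193 = -1.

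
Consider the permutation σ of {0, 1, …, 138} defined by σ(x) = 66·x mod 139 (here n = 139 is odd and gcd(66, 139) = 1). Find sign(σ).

+1

Start at x=36: 36 → 13 → 24 → 55 → 16 → 83 → 57 → … (one orbit).
π_66 has 3 disjoint cycles with lengths [69, 69, 1] on {0,…,138}.
sign(π) = (−1)^{n − #cycles} = (−1)^{139−3} = (−1)^136 = +1.
(66|139)_J = +1 (Zolotarev's lemma cross-check).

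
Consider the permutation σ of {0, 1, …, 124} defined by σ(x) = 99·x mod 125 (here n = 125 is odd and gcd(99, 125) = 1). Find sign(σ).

Start at x=101: 101 → 124 → 26 → 74 → 76 → 24 → 1 → … (one orbit).
Decompose π into cycles: lengths [10, 10, 10, 10, 10, 10, 10, 10, 10, 10, 2, 2, 2, 2, 2, 2, 2, 2, 2, 2, 2, 2, 1] (23 cycles, including the fixed point 0).
125 − 23 = 102 transpositions; sign(π) = (−1)^102 = +1.

+1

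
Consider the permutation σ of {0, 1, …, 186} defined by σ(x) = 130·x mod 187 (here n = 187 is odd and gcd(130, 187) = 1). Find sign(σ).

-1

Start at x=70: 70 → 124 → 38 → 78 → 42 → 37 → 135 → … (one orbit).
Cycle lengths of π_130 on ℤ/187ℤ: [80, 80, 16, 5, 5, 1]; 6 cycles in total.
Σ(ℓ_i−1) = 187−6 = 181; sign = (−1)^181 = -1.
(130|187)_J = -1 (Zolotarev's lemma cross-check).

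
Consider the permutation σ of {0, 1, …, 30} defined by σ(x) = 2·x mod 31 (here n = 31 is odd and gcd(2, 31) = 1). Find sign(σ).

+1

Start at x=16: 16 → 1 → 2 → 4 → 8 → 16 (one orbit).
Cycle type of π: 5×6 + 1; total 7 cycles.
7 cycles on 31: each ℓ→(−1)^(ℓ−1), product (−1)^24 = +1.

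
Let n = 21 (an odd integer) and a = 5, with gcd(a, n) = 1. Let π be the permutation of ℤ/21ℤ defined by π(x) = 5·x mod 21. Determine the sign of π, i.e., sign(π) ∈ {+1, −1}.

+1

Orbit of 4 under x↦5x: [4, 20, 16, 17, 1, 5]… (length divides ord_21(5)).
5 cycles of lengths [6, 6, 6, 2, 1].
5 cycles on 21: each ℓ→(−1)^(ℓ−1), product (−1)^16 = +1.
(5|21)_J = +1 (Zolotarev's lemma cross-check).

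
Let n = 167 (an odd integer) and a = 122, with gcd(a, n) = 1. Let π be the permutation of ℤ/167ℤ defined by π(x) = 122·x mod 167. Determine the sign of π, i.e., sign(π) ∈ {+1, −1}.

Trace 3: π^k(3) = [3, 32, 63, 4, 154, 84, 61] for k=0..6.
π_122 has 3 disjoint cycles with lengths [83, 83, 1] on {0,…,166}.
3 cycles on 167: each ℓ→(−1)^(ℓ−1), product (−1)^164 = +1.
Check: (122/167) = +1 by Zolotarev.

+1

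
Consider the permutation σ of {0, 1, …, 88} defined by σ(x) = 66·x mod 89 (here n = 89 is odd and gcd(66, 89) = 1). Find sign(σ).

Trace 37: π^k(37) = [37, 39, 82, 72, 35, 85, 3] for k=0..6.
Cycle type of π: 88 + 1; total 2 cycles.
2 cycles on 89: each ℓ→(−1)^(ℓ−1), product (−1)^87 = -1.
Via Zolotarev, sign(π_{66}) = (66|89) = -1.

-1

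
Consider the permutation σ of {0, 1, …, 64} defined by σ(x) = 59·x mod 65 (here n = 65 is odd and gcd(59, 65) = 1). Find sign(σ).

Orbit of 61 under x↦59x: [61, 24, 51, 19, 16, 34, 56]… (length divides ord_65(59)).
Cycle lengths of π_59 on ℤ/65ℤ: [12, 12, 12, 12, 12, 2, 2, 1]; 8 cycles in total.
With 8 cycles on 65 points, sign = (−1)^{65−8} = -1.
Zolotarev: (59|65) = -1, matching the cycle-count sign.

-1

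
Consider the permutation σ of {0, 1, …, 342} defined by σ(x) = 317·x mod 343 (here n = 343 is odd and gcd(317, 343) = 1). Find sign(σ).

+1

Orbit of 81 under x↦317x: [81, 295, 219, 137, 211, 2, 291]… (length divides ord_343(317)).
Decompose π into cycles: lengths [147, 147, 21, 21, 3, 3, 1] (7 cycles, including the fixed point 0).
With 7 cycles on 343 points, sign = (−1)^{343−7} = +1.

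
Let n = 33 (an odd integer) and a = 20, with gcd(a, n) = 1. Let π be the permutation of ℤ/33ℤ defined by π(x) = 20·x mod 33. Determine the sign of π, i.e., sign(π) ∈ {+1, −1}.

Start at x=1: 1 → 20 → 4 → 14 → 16 → 23 → 31 → … (one orbit).
Cycle lengths of π_20 on ℤ/33ℤ: [10, 10, 5, 5, 2, 1]; 6 cycles in total.
n − c = 33 − 6 = 27; sign = (−1)^27 = -1.

-1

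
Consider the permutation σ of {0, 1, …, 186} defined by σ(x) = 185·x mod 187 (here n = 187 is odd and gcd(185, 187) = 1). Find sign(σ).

Orbit of 53 under x↦185x: [53, 81, 25, 137, 100, 174, 26]… (length divides ord_187(185)).
9 cycles of lengths [40, 40, 40, 40, 8, 8, 5, 5, 1].
187 − 9 = 178 transpositions; sign(π) = (−1)^178 = +1.
(185|187)_J = +1 (Zolotarev's lemma cross-check).

+1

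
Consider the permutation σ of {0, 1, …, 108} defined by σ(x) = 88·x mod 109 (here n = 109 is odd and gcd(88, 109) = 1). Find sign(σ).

+1

Trace 71: π^k(71) = [71, 35, 28, 66, 31, 3, 46] for k=0..6.
3 cycles of lengths [54, 54, 1].
Σ(ℓ_i−1) = 109−3 = 106; sign = (−1)^106 = +1.
Via Zolotarev, sign(π_{88}) = (88|109) = +1.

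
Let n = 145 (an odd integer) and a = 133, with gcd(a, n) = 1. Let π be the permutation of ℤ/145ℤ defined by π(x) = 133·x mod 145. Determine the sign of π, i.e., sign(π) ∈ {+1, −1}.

+1

Orbit of 144 under x↦133x: [144, 12, 1, 133]… (length divides ord_145(133)).
π_133 has 37 disjoint cycles with lengths [4, 4, 4, 4, 4, 4, 4, 4, 4, 4, 4, 4, 4, 4, 4, 4, 4, 4, 4, 4, 4, 4, 4, 4, 4, 4, 4, 4, 4, 4, 4, 4, 4, 4, 4, 4, 1] on {0,…,144}.
Σ(ℓ_i−1) = 145−37 = 108; sign = (−1)^108 = +1.
Via Zolotarev, sign(π_{133}) = (133|145) = +1.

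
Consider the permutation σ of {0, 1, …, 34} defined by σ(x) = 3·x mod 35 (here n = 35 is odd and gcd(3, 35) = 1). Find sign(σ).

Orbit of 16 under x↦3x: [16, 13, 4, 12, 1, 3, 9]… (length divides ord_35(3)).
Cycle lengths of π_3 on ℤ/35ℤ: [12, 12, 6, 4, 1]; 5 cycles in total.
n − c = 35 − 5 = 30; sign = (−1)^30 = +1.

+1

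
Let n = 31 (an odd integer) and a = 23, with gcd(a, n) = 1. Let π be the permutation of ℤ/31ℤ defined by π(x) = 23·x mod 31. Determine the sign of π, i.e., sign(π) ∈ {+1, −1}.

-1

Trace 1: π^k(1) = [1, 23, 2, 15, 4, 30, 8] for k=0..6.
Decompose π into cycles: lengths [10, 10, 10, 1] (4 cycles, including the fixed point 0).
31 − 4 = 27 transpositions; sign(π) = (−1)^27 = -1.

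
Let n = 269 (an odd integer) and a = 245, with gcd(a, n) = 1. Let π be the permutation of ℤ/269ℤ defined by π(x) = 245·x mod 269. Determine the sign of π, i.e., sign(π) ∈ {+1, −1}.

+1

Start at x=126: 126 → 204 → 215 → 220 → 100 → 21 → 34 → … (one orbit).
The orbit structure of x ↦ 245x mod 269: 3 orbits of sizes [134, 134, 1].
sign(π) = (−1)^{n − #cycles} = (−1)^{269−3} = (−1)^266 = +1.
(245|269)_J = +1 (Zolotarev's lemma cross-check).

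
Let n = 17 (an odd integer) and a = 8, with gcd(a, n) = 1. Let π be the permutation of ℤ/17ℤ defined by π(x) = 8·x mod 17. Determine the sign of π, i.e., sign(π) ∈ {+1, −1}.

+1

Start at x=4: 4 → 15 → 1 → 8 → 13 → 2 → 16 → … (one orbit).
Cycle type of π: 8×2 + 1; total 3 cycles.
Σ(ℓ_i−1) = 17−3 = 14; sign = (−1)^14 = +1.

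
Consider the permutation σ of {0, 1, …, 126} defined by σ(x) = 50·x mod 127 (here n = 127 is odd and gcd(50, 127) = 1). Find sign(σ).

Trace 107: π^k(107) = [107, 16, 38, 122, 4, 73, 94] for k=0..6.
Decompose π into cycles: lengths [21, 21, 21, 21, 21, 21, 1] (7 cycles, including the fixed point 0).
With 7 cycles on 127 points, sign = (−1)^{127−7} = +1.
Zolotarev: (50|127) = +1, matching the cycle-count sign.

+1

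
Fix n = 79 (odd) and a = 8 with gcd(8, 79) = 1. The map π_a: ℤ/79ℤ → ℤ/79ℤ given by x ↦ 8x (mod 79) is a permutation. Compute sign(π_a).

Orbit of 22 under x↦8x: [22, 18, 65, 46, 52, 21, 10]… (length divides ord_79(8)).
Cycle type of π: 13×6 + 1; total 7 cycles.
sign(π) = (−1)^{n − #cycles} = (−1)^{79−7} = (−1)^72 = +1.
The Jacobi symbol (8|79) = +1 (Zolotarev) agrees.

+1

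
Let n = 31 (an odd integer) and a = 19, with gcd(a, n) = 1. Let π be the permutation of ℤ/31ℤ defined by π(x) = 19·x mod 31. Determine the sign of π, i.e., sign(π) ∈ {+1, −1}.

Trace 1: π^k(1) = [1, 19, 20, 8, 28, 5, 2] for k=0..6.
Cycle type of π: 15×2 + 1; total 3 cycles.
sign(π) = (−1)^{n − #cycles} = (−1)^{31−3} = (−1)^28 = +1.
Via Zolotarev, sign(π_{19}) = (19|31) = +1.

+1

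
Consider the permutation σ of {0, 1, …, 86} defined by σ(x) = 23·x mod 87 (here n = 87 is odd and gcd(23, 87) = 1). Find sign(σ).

-1

Trace 1: π^k(1) = [1, 23, 7, 74, 49, 83, 82] for k=0..6.
Decompose π into cycles: lengths [14, 14, 14, 14, 7, 7, 7, 7, 2, 1] (10 cycles, including the fixed point 0).
Σ(ℓ_i−1) = 87−10 = 77; sign = (−1)^77 = -1.
The Jacobi symbol (23|87) = -1 (Zolotarev) agrees.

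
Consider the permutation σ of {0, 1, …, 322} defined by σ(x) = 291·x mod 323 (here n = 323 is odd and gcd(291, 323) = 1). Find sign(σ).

Start at x=315: 315 → 256 → 206 → 191 → 25 → 169 → 83 → … (one orbit).
Cycle type of π: 72×4 + 9×2 + 8×2 + 1; total 9 cycles.
Σ(ℓ_i−1) = 323−9 = 314; sign = (−1)^314 = +1.
The Jacobi symbol (291|323) = +1 (Zolotarev) agrees.

+1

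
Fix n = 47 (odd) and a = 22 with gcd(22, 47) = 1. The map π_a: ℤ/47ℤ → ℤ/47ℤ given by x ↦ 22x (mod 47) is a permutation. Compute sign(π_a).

-1

Trace 1: π^k(1) = [1, 22, 14, 26, 8, 35, 18] for k=0..6.
2 cycles of lengths [46, 1].
With 2 cycles on 47 points, sign = (−1)^{47−2} = -1.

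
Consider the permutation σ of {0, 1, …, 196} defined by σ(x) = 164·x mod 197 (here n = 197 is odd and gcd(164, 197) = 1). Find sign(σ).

Orbit of 36 under x↦164x: [36, 191, 1, 164, 104, 114, 178]… (length divides ord_197(164)).
π_164 has 29 disjoint cycles with lengths [7, 7, 7, 7, 7, 7, 7, 7, 7, 7, 7, 7, 7, 7, 7, 7, 7, 7, 7, 7, 7, 7, 7, 7, 7, 7, 7, 7, 1] on {0,…,196}.
29 cycles on 197: each ℓ→(−1)^(ℓ−1), product (−1)^168 = +1.
Via Zolotarev, sign(π_{164}) = (164|197) = +1.

+1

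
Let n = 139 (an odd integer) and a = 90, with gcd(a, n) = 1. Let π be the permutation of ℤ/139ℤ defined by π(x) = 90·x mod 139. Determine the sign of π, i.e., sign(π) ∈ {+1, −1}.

-1

Orbit of 120 under x↦90x: [120, 97, 112, 72, 86, 95, 71]… (length divides ord_139(90)).
2 cycles of lengths [138, 1].
Σ(ℓ_i−1) = 139−2 = 137; sign = (−1)^137 = -1.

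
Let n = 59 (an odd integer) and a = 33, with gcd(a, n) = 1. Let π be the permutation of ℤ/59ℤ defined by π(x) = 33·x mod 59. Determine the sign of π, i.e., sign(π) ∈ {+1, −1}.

-1

Start at x=15: 15 → 23 → 51 → 31 → 20 → 11 → 9 → … (one orbit).
Cycle type of π: 58 + 1; total 2 cycles.
n − c = 59 − 2 = 57; sign = (−1)^57 = -1.
(33|59)_J = -1 (Zolotarev's lemma cross-check).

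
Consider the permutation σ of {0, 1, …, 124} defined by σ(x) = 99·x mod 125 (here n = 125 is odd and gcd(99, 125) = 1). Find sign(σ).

Trace 99: π^k(99) = [99, 51, 49, 101, 124, 26, 74] for k=0..6.
23 cycles of lengths [10, 10, 10, 10, 10, 10, 10, 10, 10, 10, 2, 2, 2, 2, 2, 2, 2, 2, 2, 2, 2, 2, 1].
125 − 23 = 102 transpositions; sign(π) = (−1)^102 = +1.
Check: (99/125) = +1 by Zolotarev.

+1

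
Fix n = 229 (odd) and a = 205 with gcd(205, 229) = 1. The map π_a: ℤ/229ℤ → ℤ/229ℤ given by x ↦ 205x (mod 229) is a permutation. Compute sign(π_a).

Trace 121: π^k(121) = [121, 73, 80, 141, 51, 150, 64] for k=0..6.
Cycle type of π: 228 + 1; total 2 cycles.
Σ(ℓ_i−1) = 229−2 = 227; sign = (−1)^227 = -1.
Check: (205/229) = -1 by Zolotarev.

-1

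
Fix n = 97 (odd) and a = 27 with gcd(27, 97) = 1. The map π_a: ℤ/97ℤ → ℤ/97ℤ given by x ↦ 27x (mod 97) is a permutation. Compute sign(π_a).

Trace 47: π^k(47) = [47, 8, 22, 12, 33, 18, 1] for k=0..6.
Cycle type of π: 16×6 + 1; total 7 cycles.
7 cycles on 97: each ℓ→(−1)^(ℓ−1), product (−1)^90 = +1.

+1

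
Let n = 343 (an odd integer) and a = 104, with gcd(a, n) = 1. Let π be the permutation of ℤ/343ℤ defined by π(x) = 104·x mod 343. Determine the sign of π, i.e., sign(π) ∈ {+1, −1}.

Start at x=15: 15 → 188 → 1 → 104 → 183 → 167 → 218 → … (one orbit).
π_104 has 10 disjoint cycles with lengths [98, 98, 98, 14, 14, 14, 2, 2, 2, 1] on {0,…,342}.
10 cycles on 343: each ℓ→(−1)^(ℓ−1), product (−1)^333 = -1.
The Jacobi symbol (104|343) = -1 (Zolotarev) agrees.

-1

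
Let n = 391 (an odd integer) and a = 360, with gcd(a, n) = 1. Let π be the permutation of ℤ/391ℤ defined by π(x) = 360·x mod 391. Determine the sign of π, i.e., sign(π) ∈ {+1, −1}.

Orbit of 121 under x↦360x: [121, 159, 154, 309, 196, 180, 285]… (length divides ord_391(360)).
The orbit structure of x ↦ 360x mod 391: 5 orbits of sizes [176, 176, 22, 16, 1].
5 cycles on 391: each ℓ→(−1)^(ℓ−1), product (−1)^386 = +1.

+1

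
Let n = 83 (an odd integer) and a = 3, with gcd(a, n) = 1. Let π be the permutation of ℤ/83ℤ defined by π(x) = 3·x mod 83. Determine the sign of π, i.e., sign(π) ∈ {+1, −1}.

Orbit of 77 under x↦3x: [77, 65, 29, 4, 12, 36, 25]… (length divides ord_83(3)).
Decompose π into cycles: lengths [41, 41, 1] (3 cycles, including the fixed point 0).
3 cycles on 83: each ℓ→(−1)^(ℓ−1), product (−1)^80 = +1.

+1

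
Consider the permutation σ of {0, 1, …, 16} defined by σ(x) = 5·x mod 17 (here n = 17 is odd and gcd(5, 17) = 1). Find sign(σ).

-1

Orbit of 14 under x↦5x: [14, 2, 10, 16, 12, 9, 11]… (length divides ord_17(5)).
Cycle lengths of π_5 on ℤ/17ℤ: [16, 1]; 2 cycles in total.
2 cycles on 17: each ℓ→(−1)^(ℓ−1), product (−1)^15 = -1.
Via Zolotarev, sign(π_{5}) = (5|17) = -1.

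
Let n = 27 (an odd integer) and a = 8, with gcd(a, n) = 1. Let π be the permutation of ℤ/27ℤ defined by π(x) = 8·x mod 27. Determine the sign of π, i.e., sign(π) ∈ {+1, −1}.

Start at x=10: 10 → 26 → 19 → 17 → 1 → 8 → 10 (one orbit).
Cycle type of π: 6×3 + 2×4 + 1; total 8 cycles.
8 cycles on 27: each ℓ→(−1)^(ℓ−1), product (−1)^19 = -1.
The Jacobi symbol (8|27) = -1 (Zolotarev) agrees.

-1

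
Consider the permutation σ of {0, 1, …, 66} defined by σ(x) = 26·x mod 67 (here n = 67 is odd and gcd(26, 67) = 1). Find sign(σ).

+1

Start at x=40: 40 → 35 → 39 → 9 → 33 → 54 → 64 → … (one orbit).
Decompose π into cycles: lengths [33, 33, 1] (3 cycles, including the fixed point 0).
n − c = 67 − 3 = 64; sign = (−1)^64 = +1.
(26|67)_J = +1 (Zolotarev's lemma cross-check).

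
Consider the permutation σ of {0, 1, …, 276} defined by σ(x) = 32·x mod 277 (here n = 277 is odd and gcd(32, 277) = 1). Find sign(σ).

Start at x=239: 239 → 169 → 145 → 208 → 8 → 256 → 159 → … (one orbit).
Cycle lengths of π_32 on ℤ/277ℤ: [92, 92, 92, 1]; 4 cycles in total.
sign(π) = (−1)^{n − #cycles} = (−1)^{277−4} = (−1)^273 = -1.
Check: (32/277) = -1 by Zolotarev.

-1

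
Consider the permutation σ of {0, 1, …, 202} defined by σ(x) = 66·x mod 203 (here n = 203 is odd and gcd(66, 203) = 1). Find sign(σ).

+1

Orbit of 65 under x↦66x: [65, 27, 158, 75, 78, 73, 149]… (length divides ord_203(66)).
Decompose π into cycles: lengths [84, 84, 28, 6, 1] (5 cycles, including the fixed point 0).
5 cycles on 203: each ℓ→(−1)^(ℓ−1), product (−1)^198 = +1.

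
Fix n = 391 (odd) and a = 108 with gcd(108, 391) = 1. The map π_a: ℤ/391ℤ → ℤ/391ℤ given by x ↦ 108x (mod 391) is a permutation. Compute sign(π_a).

Orbit of 164 under x↦108x: [164, 117, 124, 98, 27, 179, 173]… (length divides ord_391(108)).
π_108 has 6 disjoint cycles with lengths [176, 176, 16, 11, 11, 1] on {0,…,390}.
sign(π) = (−1)^{n − #cycles} = (−1)^{391−6} = (−1)^385 = -1.
Zolotarev: (108|391) = -1, matching the cycle-count sign.

-1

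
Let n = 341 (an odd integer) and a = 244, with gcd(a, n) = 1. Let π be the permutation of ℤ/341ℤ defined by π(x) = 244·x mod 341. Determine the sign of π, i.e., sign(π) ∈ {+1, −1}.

Orbit of 244 under x↦244x: [244, 202, 184, 225, 340, 97, 139]… (length divides ord_341(244)).
Cycle type of π: 10×34 + 1; total 35 cycles.
341 − 35 = 306 transpositions; sign(π) = (−1)^306 = +1.

+1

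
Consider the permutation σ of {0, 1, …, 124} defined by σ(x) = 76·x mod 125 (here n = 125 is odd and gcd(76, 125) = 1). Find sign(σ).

Start at x=51: 51 → 1 → 76 → 26 → 101 → 51 (one orbit).
Cycle lengths of π_76 on ℤ/125ℤ: [5, 5, 5, 5, 5, 5, 5, 5, 5, 5, 5, 5, 5, 5, 5, 5, 5, 5, 5, 5, 1, 1, 1, 1, 1, 1, 1, 1, 1, 1, 1, 1, 1, 1, 1, 1, 1, 1, 1, 1, 1, 1, 1, 1, 1]; 45 cycles in total.
With 45 cycles on 125 points, sign = (−1)^{125−45} = +1.

+1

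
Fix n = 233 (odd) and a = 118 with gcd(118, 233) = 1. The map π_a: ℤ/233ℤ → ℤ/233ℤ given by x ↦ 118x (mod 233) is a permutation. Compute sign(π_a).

-1

Orbit of 51 under x↦118x: [51, 193, 173, 143, 98, 147, 104]… (length divides ord_233(118)).
π_118 has 2 disjoint cycles with lengths [232, 1] on {0,…,232}.
With 2 cycles on 233 points, sign = (−1)^{233−2} = -1.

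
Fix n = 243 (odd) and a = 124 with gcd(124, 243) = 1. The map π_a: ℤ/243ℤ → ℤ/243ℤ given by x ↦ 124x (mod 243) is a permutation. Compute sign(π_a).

+1

Orbit of 202 under x↦124x: [202, 19, 169, 58, 145, 241, 238]… (length divides ord_243(124)).
11 cycles of lengths [81, 81, 27, 27, 9, 9, 3, 3, 1, 1, 1].
Σ(ℓ_i−1) = 243−11 = 232; sign = (−1)^232 = +1.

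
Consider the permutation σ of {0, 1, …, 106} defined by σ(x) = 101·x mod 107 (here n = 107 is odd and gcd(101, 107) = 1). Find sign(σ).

Orbit of 9 under x↦101x: [9, 53, 3, 89, 1, 101, 36]… (length divides ord_107(101)).
The orbit structure of x ↦ 101x mod 107: 3 orbits of sizes [53, 53, 1].
107 − 3 = 104 transpositions; sign(π) = (−1)^104 = +1.
(101|107)_J = +1 (Zolotarev's lemma cross-check).

+1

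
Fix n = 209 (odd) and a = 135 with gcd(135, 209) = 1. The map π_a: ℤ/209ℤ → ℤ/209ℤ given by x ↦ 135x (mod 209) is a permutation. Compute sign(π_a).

-1

Trace 199: π^k(199) = [199, 113, 207, 148, 125, 155, 25] for k=0..6.
The orbit structure of x ↦ 135x mod 209: 6 orbits of sizes [90, 90, 18, 5, 5, 1].
sign(π) = (−1)^{n − #cycles} = (−1)^{209−6} = (−1)^203 = -1.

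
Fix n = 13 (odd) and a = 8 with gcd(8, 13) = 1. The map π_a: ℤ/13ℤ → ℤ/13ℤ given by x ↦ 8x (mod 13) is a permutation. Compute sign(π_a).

Orbit of 12 under x↦8x: [12, 5, 1, 8]… (length divides ord_13(8)).
Decompose π into cycles: lengths [4, 4, 4, 1] (4 cycles, including the fixed point 0).
sign(π) = (−1)^{n − #cycles} = (−1)^{13−4} = (−1)^9 = -1.
Via Zolotarev, sign(π_{8}) = (8|13) = -1.

-1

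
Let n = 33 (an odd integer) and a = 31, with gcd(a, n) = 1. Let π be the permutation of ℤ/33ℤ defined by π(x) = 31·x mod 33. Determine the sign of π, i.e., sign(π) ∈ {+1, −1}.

Orbit of 31 under x↦31x: [31, 4, 25, 16, 1]… (length divides ord_33(31)).
9 cycles of lengths [5, 5, 5, 5, 5, 5, 1, 1, 1].
33 − 9 = 24 transpositions; sign(π) = (−1)^24 = +1.
Check: (31/33) = +1 by Zolotarev.

+1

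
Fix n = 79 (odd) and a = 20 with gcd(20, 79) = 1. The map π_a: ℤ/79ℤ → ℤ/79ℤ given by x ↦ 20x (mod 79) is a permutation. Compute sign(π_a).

+1

Orbit of 21 under x↦20x: [21, 25, 26, 46, 51, 72, 18]… (length divides ord_79(20)).
Cycle lengths of π_20 on ℤ/79ℤ: [39, 39, 1]; 3 cycles in total.
n − c = 79 − 3 = 76; sign = (−1)^76 = +1.
The Jacobi symbol (20|79) = +1 (Zolotarev) agrees.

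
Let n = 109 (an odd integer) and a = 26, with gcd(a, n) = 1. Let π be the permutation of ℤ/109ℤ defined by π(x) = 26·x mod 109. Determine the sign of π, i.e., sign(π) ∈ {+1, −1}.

Trace 78: π^k(78) = [78, 66, 81, 35, 38, 7, 73] for k=0..6.
Cycle type of π: 27×4 + 1; total 5 cycles.
Σ(ℓ_i−1) = 109−5 = 104; sign = (−1)^104 = +1.
Check: (26/109) = +1 by Zolotarev.

+1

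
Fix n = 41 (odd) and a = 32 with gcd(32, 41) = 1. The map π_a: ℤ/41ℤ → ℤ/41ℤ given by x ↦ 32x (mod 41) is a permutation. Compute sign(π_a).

+1

Orbit of 40 under x↦32x: [40, 9, 1, 32]… (length divides ord_41(32)).
Decompose π into cycles: lengths [4, 4, 4, 4, 4, 4, 4, 4, 4, 4, 1] (11 cycles, including the fixed point 0).
Σ(ℓ_i−1) = 41−11 = 30; sign = (−1)^30 = +1.
The Jacobi symbol (32|41) = +1 (Zolotarev) agrees.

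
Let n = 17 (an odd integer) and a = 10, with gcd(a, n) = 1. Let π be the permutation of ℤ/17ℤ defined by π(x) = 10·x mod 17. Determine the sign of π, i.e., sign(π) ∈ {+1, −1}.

-1

Orbit of 2 under x↦10x: [2, 3, 13, 11, 8, 12, 1]… (length divides ord_17(10)).
Cycle type of π: 16 + 1; total 2 cycles.
17 − 2 = 15 transpositions; sign(π) = (−1)^15 = -1.
The Jacobi symbol (10|17) = -1 (Zolotarev) agrees.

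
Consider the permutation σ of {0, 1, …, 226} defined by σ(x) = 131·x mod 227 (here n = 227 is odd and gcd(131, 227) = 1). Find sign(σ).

+1

Trace 59: π^k(59) = [59, 11, 79, 134, 75, 64, 212] for k=0..6.
The orbit structure of x ↦ 131x mod 227: 3 orbits of sizes [113, 113, 1].
Σ(ℓ_i−1) = 227−3 = 224; sign = (−1)^224 = +1.
Via Zolotarev, sign(π_{131}) = (131|227) = +1.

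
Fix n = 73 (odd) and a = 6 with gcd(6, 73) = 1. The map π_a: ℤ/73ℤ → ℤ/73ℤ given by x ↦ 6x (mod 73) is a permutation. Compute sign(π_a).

+1

Start at x=18: 18 → 35 → 64 → 19 → 41 → 27 → 16 → … (one orbit).
The orbit structure of x ↦ 6x mod 73: 3 orbits of sizes [36, 36, 1].
With 3 cycles on 73 points, sign = (−1)^{73−3} = +1.
Check: (6/73) = +1 by Zolotarev.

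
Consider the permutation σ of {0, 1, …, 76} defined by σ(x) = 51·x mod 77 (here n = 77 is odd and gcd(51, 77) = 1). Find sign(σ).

Start at x=1: 1 → 51 → 60 → 57 → 58 → 32 → 15 → … (one orbit).
Cycle lengths of π_51 on ℤ/77ℤ: [30, 30, 10, 3, 3, 1]; 6 cycles in total.
With 6 cycles on 77 points, sign = (−1)^{77−6} = -1.
Check: (51/77) = -1 by Zolotarev.

-1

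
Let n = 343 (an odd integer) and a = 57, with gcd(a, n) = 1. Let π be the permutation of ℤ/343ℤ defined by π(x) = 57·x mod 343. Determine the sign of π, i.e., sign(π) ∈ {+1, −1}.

Orbit of 218 under x↦57x: [218, 78, 330, 288, 295, 8, 113]… (length divides ord_343(57)).
19 cycles of lengths [49, 49, 49, 49, 49, 49, 7, 7, 7, 7, 7, 7, 1, 1, 1, 1, 1, 1, 1].
19 cycles on 343: each ℓ→(−1)^(ℓ−1), product (−1)^324 = +1.
Via Zolotarev, sign(π_{57}) = (57|343) = +1.

+1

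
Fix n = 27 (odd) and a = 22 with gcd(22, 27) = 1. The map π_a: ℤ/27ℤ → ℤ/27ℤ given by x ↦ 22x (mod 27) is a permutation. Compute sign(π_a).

Orbit of 4 under x↦22x: [4, 7, 19, 13, 16, 1, 22]… (length divides ord_27(22)).
Cycle lengths of π_22 on ℤ/27ℤ: [9, 9, 3, 3, 1, 1, 1]; 7 cycles in total.
7 cycles on 27: each ℓ→(−1)^(ℓ−1), product (−1)^20 = +1.

+1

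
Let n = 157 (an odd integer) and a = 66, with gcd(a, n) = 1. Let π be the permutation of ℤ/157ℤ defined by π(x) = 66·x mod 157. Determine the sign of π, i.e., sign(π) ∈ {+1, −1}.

Orbit of 58 under x↦66x: [58, 60, 35, 112, 13, 73, 108]… (length divides ord_157(66)).
Cycle lengths of π_66 on ℤ/157ℤ: [156, 1]; 2 cycles in total.
With 2 cycles on 157 points, sign = (−1)^{157−2} = -1.
(66|157)_J = -1 (Zolotarev's lemma cross-check).

-1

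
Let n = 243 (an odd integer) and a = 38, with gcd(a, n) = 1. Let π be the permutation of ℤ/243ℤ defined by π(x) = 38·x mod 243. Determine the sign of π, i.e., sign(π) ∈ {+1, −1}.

Orbit of 227 under x↦38x: [227, 121, 224, 7, 23, 145, 164]… (length divides ord_243(38)).
π_38 has 6 disjoint cycles with lengths [162, 54, 18, 6, 2, 1] on {0,…,242}.
243 − 6 = 237 transpositions; sign(π) = (−1)^237 = -1.
(38|243)_J = -1 (Zolotarev's lemma cross-check).

-1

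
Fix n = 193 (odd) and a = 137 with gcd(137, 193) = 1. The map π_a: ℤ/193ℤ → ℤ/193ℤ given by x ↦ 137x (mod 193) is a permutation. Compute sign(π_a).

Orbit of 42 under x↦137x: [42, 157, 86, 9, 75, 46, 126]… (length divides ord_193(137)).
Cycle type of π: 96×2 + 1; total 3 cycles.
Σ(ℓ_i−1) = 193−3 = 190; sign = (−1)^190 = +1.
The Jacobi symbol (137|193) = +1 (Zolotarev) agrees.

+1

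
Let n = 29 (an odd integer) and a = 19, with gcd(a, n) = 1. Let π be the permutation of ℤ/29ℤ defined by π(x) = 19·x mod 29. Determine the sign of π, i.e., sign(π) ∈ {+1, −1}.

Orbit of 5 under x↦19x: [5, 8, 7, 17, 4, 18, 23]… (length divides ord_29(19)).
2 cycles of lengths [28, 1].
29 − 2 = 27 transpositions; sign(π) = (−1)^27 = -1.
Check: (19/29) = -1 by Zolotarev.

-1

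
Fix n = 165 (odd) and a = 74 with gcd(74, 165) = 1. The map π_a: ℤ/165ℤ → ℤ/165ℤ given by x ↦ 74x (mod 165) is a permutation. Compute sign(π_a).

+1

Trace 136: π^k(136) = [136, 164, 91, 134, 16, 29, 1] for k=0..6.
The orbit structure of x ↦ 74x mod 165: 23 orbits of sizes [10, 10, 10, 10, 10, 10, 10, 10, 10, 10, 10, 10, 10, 10, 10, 2, 2, 2, 2, 2, 2, 2, 1].
n − c = 165 − 23 = 142; sign = (−1)^142 = +1.
The Jacobi symbol (74|165) = +1 (Zolotarev) agrees.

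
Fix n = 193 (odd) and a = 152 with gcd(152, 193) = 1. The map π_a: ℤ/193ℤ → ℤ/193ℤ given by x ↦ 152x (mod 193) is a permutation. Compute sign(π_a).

Orbit of 92 under x↦152x: [92, 88, 59, 90, 170, 171, 130]… (length divides ord_193(152)).
π_152 has 2 disjoint cycles with lengths [192, 1] on {0,…,192}.
193 − 2 = 191 transpositions; sign(π) = (−1)^191 = -1.
Zolotarev: (152|193) = -1, matching the cycle-count sign.

-1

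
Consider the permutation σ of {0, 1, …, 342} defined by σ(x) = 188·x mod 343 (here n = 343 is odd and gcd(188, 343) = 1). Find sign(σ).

-1

Orbit of 64 under x↦188x: [64, 27, 274, 62, 337, 244, 253]… (length divides ord_343(188)).
Cycle type of π: 98×3 + 14×3 + 2×3 + 1; total 10 cycles.
343 − 10 = 333 transpositions; sign(π) = (−1)^333 = -1.
Via Zolotarev, sign(π_{188}) = (188|343) = -1.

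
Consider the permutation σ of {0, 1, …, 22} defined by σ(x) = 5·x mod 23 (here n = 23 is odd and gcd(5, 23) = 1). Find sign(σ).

Trace 1: π^k(1) = [1, 5, 2, 10, 4, 20, 8] for k=0..6.
Cycle lengths of π_5 on ℤ/23ℤ: [22, 1]; 2 cycles in total.
sign(π) = (−1)^{n − #cycles} = (−1)^{23−2} = (−1)^21 = -1.
(5|23)_J = -1 (Zolotarev's lemma cross-check).

-1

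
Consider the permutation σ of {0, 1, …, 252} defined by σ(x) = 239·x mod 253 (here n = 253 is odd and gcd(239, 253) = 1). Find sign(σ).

Orbit of 234 under x↦239x: [234, 13, 71, 18, 1, 239, 196]… (length divides ord_253(239)).
Cycle lengths of π_239 on ℤ/253ℤ: [110, 110, 11, 11, 10, 1]; 6 cycles in total.
With 6 cycles on 253 points, sign = (−1)^{253−6} = -1.
(239|253)_J = -1 (Zolotarev's lemma cross-check).

-1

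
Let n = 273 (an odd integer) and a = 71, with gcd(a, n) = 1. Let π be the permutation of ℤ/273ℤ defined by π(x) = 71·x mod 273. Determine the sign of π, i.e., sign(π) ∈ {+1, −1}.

+1

Start at x=211: 211 → 239 → 43 → 50 → 1 → 71 → 127 → … (one orbit).
35 cycles of lengths [12, 12, 12, 12, 12, 12, 12, 12, 12, 12, 12, 12, 12, 12, 12, 12, 12, 12, 12, 12, 12, 2, 2, 2, 2, 2, 2, 2, 1, 1, 1, 1, 1, 1, 1].
n − c = 273 − 35 = 238; sign = (−1)^238 = +1.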